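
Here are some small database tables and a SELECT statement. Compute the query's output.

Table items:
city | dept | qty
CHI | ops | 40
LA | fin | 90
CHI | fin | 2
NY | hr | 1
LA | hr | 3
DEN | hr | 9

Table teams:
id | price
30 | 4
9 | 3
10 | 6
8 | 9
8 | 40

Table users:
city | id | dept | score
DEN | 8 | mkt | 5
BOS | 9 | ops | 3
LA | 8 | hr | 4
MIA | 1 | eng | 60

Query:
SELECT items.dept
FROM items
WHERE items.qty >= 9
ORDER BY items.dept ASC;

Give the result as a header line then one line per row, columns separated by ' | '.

== RESULT ==
items.dept
fin
hr
ops

Derivation:
After WHERE (3 rows):
items.city | items.dept | items.qty
CHI | ops | 40
LA | fin | 90
DEN | hr | 9
After SELECT (3 rows):
items.dept
ops
fin
hr
After ORDER BY (3 rows):
items.dept
fin
hr
ops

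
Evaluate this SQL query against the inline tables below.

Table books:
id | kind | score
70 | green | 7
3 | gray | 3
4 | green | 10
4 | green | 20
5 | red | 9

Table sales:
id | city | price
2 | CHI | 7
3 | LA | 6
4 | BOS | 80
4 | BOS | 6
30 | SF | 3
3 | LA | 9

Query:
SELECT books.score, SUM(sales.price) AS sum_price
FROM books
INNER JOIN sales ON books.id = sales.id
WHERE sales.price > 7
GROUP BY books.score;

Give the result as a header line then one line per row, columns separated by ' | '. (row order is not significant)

== RESULT ==
books.score | sum_price
3 | 9
10 | 80
20 | 80

Derivation:
After JOIN sales (6 rows):
books.id | books.kind | books.score | sales.id | sales.city | sales.price
3 | gray | 3 | 3 | LA | 6
3 | gray | 3 | 3 | LA | 9
4 | green | 10 | 4 | BOS | 80
4 | green | 10 | 4 | BOS | 6
4 | green | 20 | 4 | BOS | 80
4 | green | 20 | 4 | BOS | 6
After WHERE (3 rows):
books.id | books.kind | books.score | sales.id | sales.city | sales.price
3 | gray | 3 | 3 | LA | 9
4 | green | 10 | 4 | BOS | 80
4 | green | 20 | 4 | BOS | 80
After GROUP BY (3 rows):
books.score | sum_price
3 | 9
10 | 80
20 | 80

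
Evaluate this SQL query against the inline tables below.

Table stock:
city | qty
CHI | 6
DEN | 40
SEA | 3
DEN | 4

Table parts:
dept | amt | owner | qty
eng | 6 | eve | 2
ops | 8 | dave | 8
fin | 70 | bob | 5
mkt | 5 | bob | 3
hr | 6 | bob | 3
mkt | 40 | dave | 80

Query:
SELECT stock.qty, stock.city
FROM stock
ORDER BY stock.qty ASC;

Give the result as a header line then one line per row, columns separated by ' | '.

After SELECT (4 rows):
stock.qty | stock.city
6 | CHI
40 | DEN
3 | SEA
4 | DEN
After ORDER BY (4 rows):
stock.qty | stock.city
3 | SEA
4 | DEN
6 | CHI
40 | DEN

== RESULT ==
stock.qty | stock.city
3 | SEA
4 | DEN
6 | CHI
40 | DEN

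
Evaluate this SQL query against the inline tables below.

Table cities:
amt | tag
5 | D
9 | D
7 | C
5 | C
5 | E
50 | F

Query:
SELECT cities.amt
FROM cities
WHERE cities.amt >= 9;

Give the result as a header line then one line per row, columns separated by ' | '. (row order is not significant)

After WHERE (2 rows):
cities.amt | cities.tag
9 | D
50 | F
After SELECT (2 rows):
cities.amt
9
50

== RESULT ==
cities.amt
9
50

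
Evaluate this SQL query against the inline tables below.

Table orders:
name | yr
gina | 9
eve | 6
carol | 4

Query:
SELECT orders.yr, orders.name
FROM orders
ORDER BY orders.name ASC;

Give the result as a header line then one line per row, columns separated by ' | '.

After SELECT (3 rows):
orders.yr | orders.name
9 | gina
6 | eve
4 | carol
After ORDER BY (3 rows):
orders.yr | orders.name
4 | carol
6 | eve
9 | gina

== RESULT ==
orders.yr | orders.name
4 | carol
6 | eve
9 | gina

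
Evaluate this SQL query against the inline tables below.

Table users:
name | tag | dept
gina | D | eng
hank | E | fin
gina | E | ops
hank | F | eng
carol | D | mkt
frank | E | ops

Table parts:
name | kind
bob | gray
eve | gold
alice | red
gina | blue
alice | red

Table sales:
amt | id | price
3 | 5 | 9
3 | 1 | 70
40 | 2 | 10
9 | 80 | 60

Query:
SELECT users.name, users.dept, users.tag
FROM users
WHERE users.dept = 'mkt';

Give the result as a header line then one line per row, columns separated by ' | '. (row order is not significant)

== RESULT ==
users.name | users.dept | users.tag
carol | mkt | D

Derivation:
After WHERE (1 rows):
users.name | users.tag | users.dept
carol | D | mkt
After SELECT (1 rows):
users.name | users.dept | users.tag
carol | mkt | D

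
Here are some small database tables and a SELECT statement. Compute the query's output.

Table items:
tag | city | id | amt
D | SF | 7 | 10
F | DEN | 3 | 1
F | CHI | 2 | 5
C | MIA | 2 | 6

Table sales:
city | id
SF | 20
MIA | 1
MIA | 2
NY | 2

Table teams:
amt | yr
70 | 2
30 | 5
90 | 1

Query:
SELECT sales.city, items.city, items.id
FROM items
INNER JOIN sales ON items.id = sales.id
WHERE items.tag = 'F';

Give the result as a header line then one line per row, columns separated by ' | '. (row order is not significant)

After JOIN sales (4 rows):
items.tag | items.city | items.id | items.amt | sales.city | sales.id
F | CHI | 2 | 5 | MIA | 2
F | CHI | 2 | 5 | NY | 2
C | MIA | 2 | 6 | MIA | 2
C | MIA | 2 | 6 | NY | 2
After WHERE (2 rows):
items.tag | items.city | items.id | items.amt | sales.city | sales.id
F | CHI | 2 | 5 | MIA | 2
F | CHI | 2 | 5 | NY | 2
After SELECT (2 rows):
sales.city | items.city | items.id
MIA | CHI | 2
NY | CHI | 2

== RESULT ==
sales.city | items.city | items.id
MIA | CHI | 2
NY | CHI | 2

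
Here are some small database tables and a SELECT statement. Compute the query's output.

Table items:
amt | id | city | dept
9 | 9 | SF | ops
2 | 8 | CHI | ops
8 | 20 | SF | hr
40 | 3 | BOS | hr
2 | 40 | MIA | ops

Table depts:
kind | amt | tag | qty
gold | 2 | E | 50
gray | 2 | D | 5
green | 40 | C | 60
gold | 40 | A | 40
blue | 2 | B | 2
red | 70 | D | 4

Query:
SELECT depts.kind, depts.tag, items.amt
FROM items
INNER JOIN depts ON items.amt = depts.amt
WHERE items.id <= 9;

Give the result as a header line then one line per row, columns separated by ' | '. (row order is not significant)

After JOIN depts (8 rows):
items.amt | items.id | items.city | items.dept | depts.kind | depts.amt | depts.tag | depts.qty
2 | 8 | CHI | ops | gold | 2 | E | 50
2 | 8 | CHI | ops | gray | 2 | D | 5
2 | 8 | CHI | ops | blue | 2 | B | 2
40 | 3 | BOS | hr | green | 40 | C | 60
40 | 3 | BOS | hr | gold | 40 | A | 40
2 | 40 | MIA | ops | gold | 2 | E | 50
2 | 40 | MIA | ops | gray | 2 | D | 5
2 | 40 | MIA | ops | blue | 2 | B | 2
After WHERE (5 rows):
items.amt | items.id | items.city | items.dept | depts.kind | depts.amt | depts.tag | depts.qty
2 | 8 | CHI | ops | gold | 2 | E | 50
2 | 8 | CHI | ops | gray | 2 | D | 5
2 | 8 | CHI | ops | blue | 2 | B | 2
40 | 3 | BOS | hr | green | 40 | C | 60
40 | 3 | BOS | hr | gold | 40 | A | 40
After SELECT (5 rows):
depts.kind | depts.tag | items.amt
gold | E | 2
gray | D | 2
blue | B | 2
green | C | 40
gold | A | 40

== RESULT ==
depts.kind | depts.tag | items.amt
gold | E | 2
gray | D | 2
blue | B | 2
green | C | 40
gold | A | 40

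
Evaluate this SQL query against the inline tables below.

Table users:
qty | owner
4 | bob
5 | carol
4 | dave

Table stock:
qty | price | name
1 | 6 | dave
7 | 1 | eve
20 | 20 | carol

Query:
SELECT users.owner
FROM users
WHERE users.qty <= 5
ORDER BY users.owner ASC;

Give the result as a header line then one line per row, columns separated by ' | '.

== RESULT ==
users.owner
bob
carol
dave

Derivation:
After WHERE (3 rows):
users.qty | users.owner
4 | bob
5 | carol
4 | dave
After SELECT (3 rows):
users.owner
bob
carol
dave
After ORDER BY (3 rows):
users.owner
bob
carol
dave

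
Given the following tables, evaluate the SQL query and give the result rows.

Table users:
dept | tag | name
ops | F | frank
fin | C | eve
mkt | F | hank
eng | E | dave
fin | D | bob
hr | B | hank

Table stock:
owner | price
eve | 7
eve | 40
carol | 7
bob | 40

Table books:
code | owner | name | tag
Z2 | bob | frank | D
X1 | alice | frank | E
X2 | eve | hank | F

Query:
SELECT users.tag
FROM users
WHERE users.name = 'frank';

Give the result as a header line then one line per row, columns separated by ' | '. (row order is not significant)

== RESULT ==
users.tag
F

Derivation:
After WHERE (1 rows):
users.dept | users.tag | users.name
ops | F | frank
After SELECT (1 rows):
users.tag
F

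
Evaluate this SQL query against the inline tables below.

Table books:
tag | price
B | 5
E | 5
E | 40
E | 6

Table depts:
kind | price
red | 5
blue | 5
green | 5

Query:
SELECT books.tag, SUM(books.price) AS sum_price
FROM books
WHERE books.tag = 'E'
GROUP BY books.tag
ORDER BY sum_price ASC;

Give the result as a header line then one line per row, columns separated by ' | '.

After WHERE (3 rows):
books.tag | books.price
E | 5
E | 40
E | 6
After GROUP BY (1 rows):
books.tag | sum_price
E | 51
After ORDER BY (1 rows):
books.tag | sum_price
E | 51

== RESULT ==
books.tag | sum_price
E | 51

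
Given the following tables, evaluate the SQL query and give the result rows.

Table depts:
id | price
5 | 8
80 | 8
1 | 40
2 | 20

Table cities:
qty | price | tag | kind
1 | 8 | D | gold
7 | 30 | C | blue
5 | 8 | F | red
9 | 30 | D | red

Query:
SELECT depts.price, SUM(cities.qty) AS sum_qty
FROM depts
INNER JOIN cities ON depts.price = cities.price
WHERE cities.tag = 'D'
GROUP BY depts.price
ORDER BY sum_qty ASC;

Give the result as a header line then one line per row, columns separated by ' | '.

== RESULT ==
depts.price | sum_qty
8 | 2

Derivation:
After JOIN cities (4 rows):
depts.id | depts.price | cities.qty | cities.price | cities.tag | cities.kind
5 | 8 | 1 | 8 | D | gold
5 | 8 | 5 | 8 | F | red
80 | 8 | 1 | 8 | D | gold
80 | 8 | 5 | 8 | F | red
After WHERE (2 rows):
depts.id | depts.price | cities.qty | cities.price | cities.tag | cities.kind
5 | 8 | 1 | 8 | D | gold
80 | 8 | 1 | 8 | D | gold
After GROUP BY (1 rows):
depts.price | sum_qty
8 | 2
After ORDER BY (1 rows):
depts.price | sum_qty
8 | 2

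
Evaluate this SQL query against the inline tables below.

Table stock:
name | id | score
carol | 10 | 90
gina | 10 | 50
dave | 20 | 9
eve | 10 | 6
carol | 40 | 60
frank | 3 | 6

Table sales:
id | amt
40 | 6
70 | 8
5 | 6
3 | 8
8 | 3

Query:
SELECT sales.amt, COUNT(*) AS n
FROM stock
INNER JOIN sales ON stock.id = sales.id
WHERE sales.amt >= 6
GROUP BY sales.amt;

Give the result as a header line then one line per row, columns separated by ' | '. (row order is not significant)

After JOIN sales (2 rows):
stock.name | stock.id | stock.score | sales.id | sales.amt
carol | 40 | 60 | 40 | 6
frank | 3 | 6 | 3 | 8
After WHERE (2 rows):
stock.name | stock.id | stock.score | sales.id | sales.amt
carol | 40 | 60 | 40 | 6
frank | 3 | 6 | 3 | 8
After GROUP BY (2 rows):
sales.amt | n
6 | 1
8 | 1

== RESULT ==
sales.amt | n
6 | 1
8 | 1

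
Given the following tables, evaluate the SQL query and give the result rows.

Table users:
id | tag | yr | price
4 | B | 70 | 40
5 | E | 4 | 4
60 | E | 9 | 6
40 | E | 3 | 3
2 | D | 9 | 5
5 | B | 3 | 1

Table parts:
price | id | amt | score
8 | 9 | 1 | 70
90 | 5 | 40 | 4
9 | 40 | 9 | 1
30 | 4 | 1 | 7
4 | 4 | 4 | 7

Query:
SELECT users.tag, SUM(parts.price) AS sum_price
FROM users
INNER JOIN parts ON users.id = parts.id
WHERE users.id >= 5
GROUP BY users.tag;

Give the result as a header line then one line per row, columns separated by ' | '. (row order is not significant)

== RESULT ==
users.tag | sum_price
E | 99
B | 90

Derivation:
After JOIN parts (5 rows):
users.id | users.tag | users.yr | users.price | parts.price | parts.id | parts.amt | parts.score
4 | B | 70 | 40 | 30 | 4 | 1 | 7
4 | B | 70 | 40 | 4 | 4 | 4 | 7
5 | E | 4 | 4 | 90 | 5 | 40 | 4
40 | E | 3 | 3 | 9 | 40 | 9 | 1
5 | B | 3 | 1 | 90 | 5 | 40 | 4
After WHERE (3 rows):
users.id | users.tag | users.yr | users.price | parts.price | parts.id | parts.amt | parts.score
5 | E | 4 | 4 | 90 | 5 | 40 | 4
40 | E | 3 | 3 | 9 | 40 | 9 | 1
5 | B | 3 | 1 | 90 | 5 | 40 | 4
After GROUP BY (2 rows):
users.tag | sum_price
E | 99
B | 90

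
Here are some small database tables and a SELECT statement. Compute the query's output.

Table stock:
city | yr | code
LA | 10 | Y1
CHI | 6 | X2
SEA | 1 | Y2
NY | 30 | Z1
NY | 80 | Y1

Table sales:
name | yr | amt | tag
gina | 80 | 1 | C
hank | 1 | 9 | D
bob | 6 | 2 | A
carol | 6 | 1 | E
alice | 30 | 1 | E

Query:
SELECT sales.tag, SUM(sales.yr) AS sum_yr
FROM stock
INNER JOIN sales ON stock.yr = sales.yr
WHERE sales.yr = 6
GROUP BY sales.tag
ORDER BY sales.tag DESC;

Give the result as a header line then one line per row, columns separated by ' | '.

== RESULT ==
sales.tag | sum_yr
E | 6
A | 6

Derivation:
After JOIN sales (5 rows):
stock.city | stock.yr | stock.code | sales.name | sales.yr | sales.amt | sales.tag
CHI | 6 | X2 | bob | 6 | 2 | A
CHI | 6 | X2 | carol | 6 | 1 | E
SEA | 1 | Y2 | hank | 1 | 9 | D
NY | 30 | Z1 | alice | 30 | 1 | E
NY | 80 | Y1 | gina | 80 | 1 | C
After WHERE (2 rows):
stock.city | stock.yr | stock.code | sales.name | sales.yr | sales.amt | sales.tag
CHI | 6 | X2 | bob | 6 | 2 | A
CHI | 6 | X2 | carol | 6 | 1 | E
After GROUP BY (2 rows):
sales.tag | sum_yr
A | 6
E | 6
After ORDER BY (2 rows):
sales.tag | sum_yr
E | 6
A | 6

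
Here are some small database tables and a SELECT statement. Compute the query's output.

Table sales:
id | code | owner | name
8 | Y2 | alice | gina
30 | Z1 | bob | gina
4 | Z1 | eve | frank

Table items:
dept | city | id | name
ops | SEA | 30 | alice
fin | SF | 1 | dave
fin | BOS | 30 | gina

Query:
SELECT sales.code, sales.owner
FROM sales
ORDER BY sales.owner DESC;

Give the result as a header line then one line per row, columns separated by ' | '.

== RESULT ==
sales.code | sales.owner
Z1 | eve
Z1 | bob
Y2 | alice

Derivation:
After SELECT (3 rows):
sales.code | sales.owner
Y2 | alice
Z1 | bob
Z1 | eve
After ORDER BY (3 rows):
sales.code | sales.owner
Z1 | eve
Z1 | bob
Y2 | alice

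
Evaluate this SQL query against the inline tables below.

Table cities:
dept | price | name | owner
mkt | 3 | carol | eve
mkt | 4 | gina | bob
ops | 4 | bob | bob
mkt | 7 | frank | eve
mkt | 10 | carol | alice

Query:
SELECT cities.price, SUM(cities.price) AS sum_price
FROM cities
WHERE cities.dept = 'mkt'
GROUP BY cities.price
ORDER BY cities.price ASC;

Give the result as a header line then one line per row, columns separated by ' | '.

== RESULT ==
cities.price | sum_price
3 | 3
4 | 4
7 | 7
10 | 10

Derivation:
After WHERE (4 rows):
cities.dept | cities.price | cities.name | cities.owner
mkt | 3 | carol | eve
mkt | 4 | gina | bob
mkt | 7 | frank | eve
mkt | 10 | carol | alice
After GROUP BY (4 rows):
cities.price | sum_price
3 | 3
4 | 4
7 | 7
10 | 10
After ORDER BY (4 rows):
cities.price | sum_price
3 | 3
4 | 4
7 | 7
10 | 10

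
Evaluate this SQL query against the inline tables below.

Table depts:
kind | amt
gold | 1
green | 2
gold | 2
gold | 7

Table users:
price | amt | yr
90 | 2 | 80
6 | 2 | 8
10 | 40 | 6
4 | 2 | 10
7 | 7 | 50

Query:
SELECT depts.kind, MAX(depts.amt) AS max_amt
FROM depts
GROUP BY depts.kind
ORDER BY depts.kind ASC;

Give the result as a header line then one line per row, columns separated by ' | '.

== RESULT ==
depts.kind | max_amt
gold | 7
green | 2

Derivation:
After GROUP BY (2 rows):
depts.kind | max_amt
gold | 7
green | 2
After ORDER BY (2 rows):
depts.kind | max_amt
gold | 7
green | 2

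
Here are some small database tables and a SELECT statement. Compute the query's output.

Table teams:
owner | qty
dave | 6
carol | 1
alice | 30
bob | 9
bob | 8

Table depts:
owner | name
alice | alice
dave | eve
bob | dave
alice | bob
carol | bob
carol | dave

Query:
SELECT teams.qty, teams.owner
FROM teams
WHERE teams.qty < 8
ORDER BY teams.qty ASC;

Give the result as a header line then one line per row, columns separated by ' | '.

After WHERE (2 rows):
teams.owner | teams.qty
dave | 6
carol | 1
After SELECT (2 rows):
teams.qty | teams.owner
6 | dave
1 | carol
After ORDER BY (2 rows):
teams.qty | teams.owner
1 | carol
6 | dave

== RESULT ==
teams.qty | teams.owner
1 | carol
6 | dave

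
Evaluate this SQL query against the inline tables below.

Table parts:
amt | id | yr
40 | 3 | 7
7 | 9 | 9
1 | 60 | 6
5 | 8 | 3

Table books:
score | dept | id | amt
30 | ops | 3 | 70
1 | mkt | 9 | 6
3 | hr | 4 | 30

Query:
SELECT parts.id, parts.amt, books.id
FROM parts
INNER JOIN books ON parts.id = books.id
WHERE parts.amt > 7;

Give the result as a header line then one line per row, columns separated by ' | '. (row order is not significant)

After JOIN books (2 rows):
parts.amt | parts.id | parts.yr | books.score | books.dept | books.id | books.amt
40 | 3 | 7 | 30 | ops | 3 | 70
7 | 9 | 9 | 1 | mkt | 9 | 6
After WHERE (1 rows):
parts.amt | parts.id | parts.yr | books.score | books.dept | books.id | books.amt
40 | 3 | 7 | 30 | ops | 3 | 70
After SELECT (1 rows):
parts.id | parts.amt | books.id
3 | 40 | 3

== RESULT ==
parts.id | parts.amt | books.id
3 | 40 | 3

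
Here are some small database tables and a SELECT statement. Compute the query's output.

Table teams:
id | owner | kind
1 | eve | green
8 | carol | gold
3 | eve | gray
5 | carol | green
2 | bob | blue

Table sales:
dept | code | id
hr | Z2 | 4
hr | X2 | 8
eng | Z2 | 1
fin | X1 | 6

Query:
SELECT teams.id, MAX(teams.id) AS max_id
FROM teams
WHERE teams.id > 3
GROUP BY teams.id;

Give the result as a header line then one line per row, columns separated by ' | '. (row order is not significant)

After WHERE (2 rows):
teams.id | teams.owner | teams.kind
8 | carol | gold
5 | carol | green
After GROUP BY (2 rows):
teams.id | max_id
8 | 8
5 | 5

== RESULT ==
teams.id | max_id
8 | 8
5 | 5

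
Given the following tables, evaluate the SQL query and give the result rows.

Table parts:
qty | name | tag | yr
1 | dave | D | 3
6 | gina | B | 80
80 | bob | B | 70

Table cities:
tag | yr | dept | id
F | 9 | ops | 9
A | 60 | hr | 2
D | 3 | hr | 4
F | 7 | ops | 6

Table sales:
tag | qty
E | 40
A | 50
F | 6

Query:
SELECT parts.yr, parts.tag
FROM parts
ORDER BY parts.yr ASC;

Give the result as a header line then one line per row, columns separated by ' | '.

After SELECT (3 rows):
parts.yr | parts.tag
3 | D
80 | B
70 | B
After ORDER BY (3 rows):
parts.yr | parts.tag
3 | D
70 | B
80 | B

== RESULT ==
parts.yr | parts.tag
3 | D
70 | B
80 | B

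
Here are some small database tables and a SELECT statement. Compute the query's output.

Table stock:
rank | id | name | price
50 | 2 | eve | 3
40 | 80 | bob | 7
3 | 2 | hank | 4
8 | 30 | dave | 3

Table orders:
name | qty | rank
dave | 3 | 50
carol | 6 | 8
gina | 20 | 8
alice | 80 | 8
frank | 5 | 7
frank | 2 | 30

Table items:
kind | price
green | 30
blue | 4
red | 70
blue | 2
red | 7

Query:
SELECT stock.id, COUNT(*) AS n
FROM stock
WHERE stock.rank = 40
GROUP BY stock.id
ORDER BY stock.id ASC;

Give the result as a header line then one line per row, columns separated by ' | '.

== RESULT ==
stock.id | n
80 | 1

Derivation:
After WHERE (1 rows):
stock.rank | stock.id | stock.name | stock.price
40 | 80 | bob | 7
After GROUP BY (1 rows):
stock.id | n
80 | 1
After ORDER BY (1 rows):
stock.id | n
80 | 1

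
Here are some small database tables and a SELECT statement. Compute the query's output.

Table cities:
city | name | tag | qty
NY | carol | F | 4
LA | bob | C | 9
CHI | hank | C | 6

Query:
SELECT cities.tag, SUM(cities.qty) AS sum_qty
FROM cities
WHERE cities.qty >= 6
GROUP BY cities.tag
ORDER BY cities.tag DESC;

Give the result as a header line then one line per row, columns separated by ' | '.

After WHERE (2 rows):
cities.city | cities.name | cities.tag | cities.qty
LA | bob | C | 9
CHI | hank | C | 6
After GROUP BY (1 rows):
cities.tag | sum_qty
C | 15
After ORDER BY (1 rows):
cities.tag | sum_qty
C | 15

== RESULT ==
cities.tag | sum_qty
C | 15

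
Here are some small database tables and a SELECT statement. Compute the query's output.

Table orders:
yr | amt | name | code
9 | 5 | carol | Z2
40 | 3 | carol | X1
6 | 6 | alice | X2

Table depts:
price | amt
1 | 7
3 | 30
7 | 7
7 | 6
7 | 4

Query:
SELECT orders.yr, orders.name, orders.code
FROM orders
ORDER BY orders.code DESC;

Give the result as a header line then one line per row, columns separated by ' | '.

After SELECT (3 rows):
orders.yr | orders.name | orders.code
9 | carol | Z2
40 | carol | X1
6 | alice | X2
After ORDER BY (3 rows):
orders.yr | orders.name | orders.code
9 | carol | Z2
6 | alice | X2
40 | carol | X1

== RESULT ==
orders.yr | orders.name | orders.code
9 | carol | Z2
6 | alice | X2
40 | carol | X1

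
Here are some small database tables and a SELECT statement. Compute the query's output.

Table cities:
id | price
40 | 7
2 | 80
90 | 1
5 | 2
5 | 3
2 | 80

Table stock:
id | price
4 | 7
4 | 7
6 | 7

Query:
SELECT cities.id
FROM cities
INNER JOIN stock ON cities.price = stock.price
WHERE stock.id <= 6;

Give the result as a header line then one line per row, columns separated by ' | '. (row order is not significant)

After JOIN stock (3 rows):
cities.id | cities.price | stock.id | stock.price
40 | 7 | 4 | 7
40 | 7 | 4 | 7
40 | 7 | 6 | 7
After WHERE (3 rows):
cities.id | cities.price | stock.id | stock.price
40 | 7 | 4 | 7
40 | 7 | 4 | 7
40 | 7 | 6 | 7
After SELECT (3 rows):
cities.id
40
40
40

== RESULT ==
cities.id
40
40
40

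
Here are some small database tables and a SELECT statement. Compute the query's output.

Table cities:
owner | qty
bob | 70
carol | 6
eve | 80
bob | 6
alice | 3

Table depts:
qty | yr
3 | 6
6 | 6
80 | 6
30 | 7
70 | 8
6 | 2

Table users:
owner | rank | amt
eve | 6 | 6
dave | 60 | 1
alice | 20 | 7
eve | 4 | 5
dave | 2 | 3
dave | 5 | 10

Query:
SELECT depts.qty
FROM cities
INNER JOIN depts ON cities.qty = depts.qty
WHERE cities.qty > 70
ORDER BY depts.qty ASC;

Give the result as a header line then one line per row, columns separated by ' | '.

After JOIN depts (7 rows):
cities.owner | cities.qty | depts.qty | depts.yr
bob | 70 | 70 | 8
carol | 6 | 6 | 6
carol | 6 | 6 | 2
eve | 80 | 80 | 6
bob | 6 | 6 | 6
bob | 6 | 6 | 2
alice | 3 | 3 | 6
After WHERE (1 rows):
cities.owner | cities.qty | depts.qty | depts.yr
eve | 80 | 80 | 6
After SELECT (1 rows):
depts.qty
80
After ORDER BY (1 rows):
depts.qty
80

== RESULT ==
depts.qty
80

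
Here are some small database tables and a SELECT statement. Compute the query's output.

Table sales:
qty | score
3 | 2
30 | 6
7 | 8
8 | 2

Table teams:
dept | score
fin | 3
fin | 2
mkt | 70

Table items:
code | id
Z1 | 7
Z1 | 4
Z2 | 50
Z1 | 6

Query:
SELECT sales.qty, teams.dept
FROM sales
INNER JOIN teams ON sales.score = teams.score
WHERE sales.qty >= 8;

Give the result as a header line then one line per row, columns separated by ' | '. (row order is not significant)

After JOIN teams (2 rows):
sales.qty | sales.score | teams.dept | teams.score
3 | 2 | fin | 2
8 | 2 | fin | 2
After WHERE (1 rows):
sales.qty | sales.score | teams.dept | teams.score
8 | 2 | fin | 2
After SELECT (1 rows):
sales.qty | teams.dept
8 | fin

== RESULT ==
sales.qty | teams.dept
8 | fin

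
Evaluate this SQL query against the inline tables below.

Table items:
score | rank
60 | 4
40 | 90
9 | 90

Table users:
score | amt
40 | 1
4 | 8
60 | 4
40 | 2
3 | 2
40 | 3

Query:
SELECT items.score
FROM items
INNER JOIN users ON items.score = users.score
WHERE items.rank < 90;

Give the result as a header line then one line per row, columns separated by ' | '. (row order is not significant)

After JOIN users (4 rows):
items.score | items.rank | users.score | users.amt
60 | 4 | 60 | 4
40 | 90 | 40 | 1
40 | 90 | 40 | 2
40 | 90 | 40 | 3
After WHERE (1 rows):
items.score | items.rank | users.score | users.amt
60 | 4 | 60 | 4
After SELECT (1 rows):
items.score
60

== RESULT ==
items.score
60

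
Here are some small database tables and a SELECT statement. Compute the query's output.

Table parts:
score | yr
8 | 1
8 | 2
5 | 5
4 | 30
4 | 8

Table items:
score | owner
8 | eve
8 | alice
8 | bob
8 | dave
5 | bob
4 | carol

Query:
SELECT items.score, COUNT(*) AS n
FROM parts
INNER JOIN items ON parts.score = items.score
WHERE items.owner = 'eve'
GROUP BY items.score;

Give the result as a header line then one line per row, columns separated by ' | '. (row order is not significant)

== RESULT ==
items.score | n
8 | 2

Derivation:
After JOIN items (11 rows):
parts.score | parts.yr | items.score | items.owner
8 | 1 | 8 | eve
8 | 1 | 8 | alice
8 | 1 | 8 | bob
8 | 1 | 8 | dave
8 | 2 | 8 | eve
8 | 2 | 8 | alice
8 | 2 | 8 | bob
8 | 2 | 8 | dave
5 | 5 | 5 | bob
4 | 30 | 4 | carol
4 | 8 | 4 | carol
After WHERE (2 rows):
parts.score | parts.yr | items.score | items.owner
8 | 1 | 8 | eve
8 | 2 | 8 | eve
After GROUP BY (1 rows):
items.score | n
8 | 2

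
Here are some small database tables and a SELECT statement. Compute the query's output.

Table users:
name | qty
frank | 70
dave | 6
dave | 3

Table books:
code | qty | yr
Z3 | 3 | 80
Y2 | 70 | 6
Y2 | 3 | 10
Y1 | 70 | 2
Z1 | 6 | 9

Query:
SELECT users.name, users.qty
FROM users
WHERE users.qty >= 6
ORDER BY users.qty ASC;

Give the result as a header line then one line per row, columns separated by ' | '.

== RESULT ==
users.name | users.qty
dave | 6
frank | 70

Derivation:
After WHERE (2 rows):
users.name | users.qty
frank | 70
dave | 6
After SELECT (2 rows):
users.name | users.qty
frank | 70
dave | 6
After ORDER BY (2 rows):
users.name | users.qty
dave | 6
frank | 70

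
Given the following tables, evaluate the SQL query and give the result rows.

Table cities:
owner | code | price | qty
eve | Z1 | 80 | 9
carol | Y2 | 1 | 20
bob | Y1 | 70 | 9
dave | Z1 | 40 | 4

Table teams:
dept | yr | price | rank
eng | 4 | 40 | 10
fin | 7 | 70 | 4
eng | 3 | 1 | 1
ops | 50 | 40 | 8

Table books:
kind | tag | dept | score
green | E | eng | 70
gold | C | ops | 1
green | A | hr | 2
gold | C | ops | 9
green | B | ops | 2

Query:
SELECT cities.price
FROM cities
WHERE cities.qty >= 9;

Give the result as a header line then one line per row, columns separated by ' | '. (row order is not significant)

== RESULT ==
cities.price
80
1
70

Derivation:
After WHERE (3 rows):
cities.owner | cities.code | cities.price | cities.qty
eve | Z1 | 80 | 9
carol | Y2 | 1 | 20
bob | Y1 | 70 | 9
After SELECT (3 rows):
cities.price
80
1
70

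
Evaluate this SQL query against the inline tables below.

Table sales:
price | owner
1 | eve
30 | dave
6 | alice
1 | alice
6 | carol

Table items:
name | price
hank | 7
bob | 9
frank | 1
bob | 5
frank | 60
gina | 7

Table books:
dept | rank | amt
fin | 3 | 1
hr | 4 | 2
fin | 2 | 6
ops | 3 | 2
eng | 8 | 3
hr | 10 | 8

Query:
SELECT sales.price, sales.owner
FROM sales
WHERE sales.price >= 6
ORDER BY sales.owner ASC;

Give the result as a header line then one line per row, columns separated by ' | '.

== RESULT ==
sales.price | sales.owner
6 | alice
6 | carol
30 | dave

Derivation:
After WHERE (3 rows):
sales.price | sales.owner
30 | dave
6 | alice
6 | carol
After SELECT (3 rows):
sales.price | sales.owner
30 | dave
6 | alice
6 | carol
After ORDER BY (3 rows):
sales.price | sales.owner
6 | alice
6 | carol
30 | dave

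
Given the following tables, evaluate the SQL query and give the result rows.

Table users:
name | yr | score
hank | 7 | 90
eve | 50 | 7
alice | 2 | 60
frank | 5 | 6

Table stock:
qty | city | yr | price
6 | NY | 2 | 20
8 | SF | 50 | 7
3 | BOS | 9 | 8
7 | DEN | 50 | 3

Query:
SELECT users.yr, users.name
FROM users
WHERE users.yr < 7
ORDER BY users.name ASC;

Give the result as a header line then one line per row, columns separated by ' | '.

== RESULT ==
users.yr | users.name
2 | alice
5 | frank

Derivation:
After WHERE (2 rows):
users.name | users.yr | users.score
alice | 2 | 60
frank | 5 | 6
After SELECT (2 rows):
users.yr | users.name
2 | alice
5 | frank
After ORDER BY (2 rows):
users.yr | users.name
2 | alice
5 | frank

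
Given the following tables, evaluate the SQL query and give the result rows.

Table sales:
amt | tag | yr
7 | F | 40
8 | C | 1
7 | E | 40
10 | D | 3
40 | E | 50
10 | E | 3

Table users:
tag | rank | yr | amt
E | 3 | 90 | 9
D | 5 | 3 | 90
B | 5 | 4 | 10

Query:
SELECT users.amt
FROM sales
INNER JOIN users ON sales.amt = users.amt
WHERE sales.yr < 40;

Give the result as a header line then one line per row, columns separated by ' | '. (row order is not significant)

== RESULT ==
users.amt
10
10

Derivation:
After JOIN users (2 rows):
sales.amt | sales.tag | sales.yr | users.tag | users.rank | users.yr | users.amt
10 | D | 3 | B | 5 | 4 | 10
10 | E | 3 | B | 5 | 4 | 10
After WHERE (2 rows):
sales.amt | sales.tag | sales.yr | users.tag | users.rank | users.yr | users.amt
10 | D | 3 | B | 5 | 4 | 10
10 | E | 3 | B | 5 | 4 | 10
After SELECT (2 rows):
users.amt
10
10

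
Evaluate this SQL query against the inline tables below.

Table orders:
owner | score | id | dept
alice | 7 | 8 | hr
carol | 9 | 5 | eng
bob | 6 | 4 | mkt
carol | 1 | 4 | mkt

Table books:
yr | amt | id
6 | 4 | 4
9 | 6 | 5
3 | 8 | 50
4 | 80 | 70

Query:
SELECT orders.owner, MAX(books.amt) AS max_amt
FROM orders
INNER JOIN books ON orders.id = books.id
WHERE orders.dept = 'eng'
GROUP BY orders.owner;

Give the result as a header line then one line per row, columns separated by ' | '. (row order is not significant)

After JOIN books (3 rows):
orders.owner | orders.score | orders.id | orders.dept | books.yr | books.amt | books.id
carol | 9 | 5 | eng | 9 | 6 | 5
bob | 6 | 4 | mkt | 6 | 4 | 4
carol | 1 | 4 | mkt | 6 | 4 | 4
After WHERE (1 rows):
orders.owner | orders.score | orders.id | orders.dept | books.yr | books.amt | books.id
carol | 9 | 5 | eng | 9 | 6 | 5
After GROUP BY (1 rows):
orders.owner | max_amt
carol | 6

== RESULT ==
orders.owner | max_amt
carol | 6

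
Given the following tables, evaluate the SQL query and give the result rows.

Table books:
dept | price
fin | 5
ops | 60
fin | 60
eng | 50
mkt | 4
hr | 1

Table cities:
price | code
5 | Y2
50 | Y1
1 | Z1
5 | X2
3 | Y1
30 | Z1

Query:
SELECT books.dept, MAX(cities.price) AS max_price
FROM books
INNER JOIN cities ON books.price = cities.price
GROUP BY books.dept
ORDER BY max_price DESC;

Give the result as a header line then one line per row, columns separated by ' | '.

After JOIN cities (4 rows):
books.dept | books.price | cities.price | cities.code
fin | 5 | 5 | Y2
fin | 5 | 5 | X2
eng | 50 | 50 | Y1
hr | 1 | 1 | Z1
After GROUP BY (3 rows):
books.dept | max_price
fin | 5
eng | 50
hr | 1
After ORDER BY (3 rows):
books.dept | max_price
eng | 50
fin | 5
hr | 1

== RESULT ==
books.dept | max_price
eng | 50
fin | 5
hr | 1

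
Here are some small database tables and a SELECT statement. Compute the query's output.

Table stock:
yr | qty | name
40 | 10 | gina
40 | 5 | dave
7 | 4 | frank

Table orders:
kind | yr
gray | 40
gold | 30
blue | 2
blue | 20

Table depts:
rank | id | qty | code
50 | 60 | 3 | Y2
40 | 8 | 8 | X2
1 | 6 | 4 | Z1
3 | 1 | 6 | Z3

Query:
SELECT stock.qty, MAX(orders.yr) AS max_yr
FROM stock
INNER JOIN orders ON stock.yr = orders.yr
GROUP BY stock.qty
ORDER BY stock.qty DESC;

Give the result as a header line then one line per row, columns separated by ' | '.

== RESULT ==
stock.qty | max_yr
10 | 40
5 | 40

Derivation:
After JOIN orders (2 rows):
stock.yr | stock.qty | stock.name | orders.kind | orders.yr
40 | 10 | gina | gray | 40
40 | 5 | dave | gray | 40
After GROUP BY (2 rows):
stock.qty | max_yr
10 | 40
5 | 40
After ORDER BY (2 rows):
stock.qty | max_yr
10 | 40
5 | 40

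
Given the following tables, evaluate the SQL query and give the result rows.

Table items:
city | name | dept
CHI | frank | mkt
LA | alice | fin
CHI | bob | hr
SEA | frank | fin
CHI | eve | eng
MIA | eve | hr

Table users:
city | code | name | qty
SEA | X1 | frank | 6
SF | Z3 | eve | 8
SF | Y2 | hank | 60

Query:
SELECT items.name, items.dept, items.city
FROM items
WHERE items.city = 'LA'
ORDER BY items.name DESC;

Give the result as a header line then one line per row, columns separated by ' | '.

== RESULT ==
items.name | items.dept | items.city
alice | fin | LA

Derivation:
After WHERE (1 rows):
items.city | items.name | items.dept
LA | alice | fin
After SELECT (1 rows):
items.name | items.dept | items.city
alice | fin | LA
After ORDER BY (1 rows):
items.name | items.dept | items.city
alice | fin | LA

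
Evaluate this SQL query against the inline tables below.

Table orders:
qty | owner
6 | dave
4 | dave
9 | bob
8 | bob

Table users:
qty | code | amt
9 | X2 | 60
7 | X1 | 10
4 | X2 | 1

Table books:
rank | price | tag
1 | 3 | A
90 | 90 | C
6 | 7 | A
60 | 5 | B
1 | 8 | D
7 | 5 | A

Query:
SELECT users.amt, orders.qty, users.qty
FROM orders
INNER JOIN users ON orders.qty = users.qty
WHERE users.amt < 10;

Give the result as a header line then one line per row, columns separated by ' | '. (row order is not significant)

After JOIN users (2 rows):
orders.qty | orders.owner | users.qty | users.code | users.amt
4 | dave | 4 | X2 | 1
9 | bob | 9 | X2 | 60
After WHERE (1 rows):
orders.qty | orders.owner | users.qty | users.code | users.amt
4 | dave | 4 | X2 | 1
After SELECT (1 rows):
users.amt | orders.qty | users.qty
1 | 4 | 4

== RESULT ==
users.amt | orders.qty | users.qty
1 | 4 | 4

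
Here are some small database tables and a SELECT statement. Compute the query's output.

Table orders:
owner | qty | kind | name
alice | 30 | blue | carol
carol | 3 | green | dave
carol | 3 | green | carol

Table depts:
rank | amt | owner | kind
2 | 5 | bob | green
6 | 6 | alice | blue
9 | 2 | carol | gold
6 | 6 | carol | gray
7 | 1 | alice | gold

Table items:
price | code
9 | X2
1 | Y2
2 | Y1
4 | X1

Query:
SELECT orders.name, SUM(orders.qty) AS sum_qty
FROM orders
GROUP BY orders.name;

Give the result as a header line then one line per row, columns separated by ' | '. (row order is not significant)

== RESULT ==
orders.name | sum_qty
carol | 33
dave | 3

Derivation:
After GROUP BY (2 rows):
orders.name | sum_qty
carol | 33
dave | 3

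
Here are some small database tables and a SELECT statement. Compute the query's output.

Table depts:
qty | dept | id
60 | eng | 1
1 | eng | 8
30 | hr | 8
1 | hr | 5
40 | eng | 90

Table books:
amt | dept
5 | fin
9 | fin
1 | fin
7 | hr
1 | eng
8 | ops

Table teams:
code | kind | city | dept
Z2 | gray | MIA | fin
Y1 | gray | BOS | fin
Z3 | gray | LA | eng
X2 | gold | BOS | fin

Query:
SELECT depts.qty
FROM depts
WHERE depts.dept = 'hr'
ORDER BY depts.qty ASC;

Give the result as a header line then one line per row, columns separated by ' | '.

After WHERE (2 rows):
depts.qty | depts.dept | depts.id
30 | hr | 8
1 | hr | 5
After SELECT (2 rows):
depts.qty
30
1
After ORDER BY (2 rows):
depts.qty
1
30

== RESULT ==
depts.qty
1
30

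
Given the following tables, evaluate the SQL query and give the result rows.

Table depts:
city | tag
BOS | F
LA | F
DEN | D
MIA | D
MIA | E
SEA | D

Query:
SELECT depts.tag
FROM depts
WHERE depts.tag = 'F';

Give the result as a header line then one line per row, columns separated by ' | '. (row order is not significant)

After WHERE (2 rows):
depts.city | depts.tag
BOS | F
LA | F
After SELECT (2 rows):
depts.tag
F
F

== RESULT ==
depts.tag
F
F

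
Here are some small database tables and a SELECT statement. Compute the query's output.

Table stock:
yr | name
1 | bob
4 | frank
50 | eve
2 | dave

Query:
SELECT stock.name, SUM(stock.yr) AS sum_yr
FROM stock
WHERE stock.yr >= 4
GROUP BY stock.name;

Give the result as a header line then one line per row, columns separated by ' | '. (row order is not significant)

After WHERE (2 rows):
stock.yr | stock.name
4 | frank
50 | eve
After GROUP BY (2 rows):
stock.name | sum_yr
frank | 4
eve | 50

== RESULT ==
stock.name | sum_yr
frank | 4
eve | 50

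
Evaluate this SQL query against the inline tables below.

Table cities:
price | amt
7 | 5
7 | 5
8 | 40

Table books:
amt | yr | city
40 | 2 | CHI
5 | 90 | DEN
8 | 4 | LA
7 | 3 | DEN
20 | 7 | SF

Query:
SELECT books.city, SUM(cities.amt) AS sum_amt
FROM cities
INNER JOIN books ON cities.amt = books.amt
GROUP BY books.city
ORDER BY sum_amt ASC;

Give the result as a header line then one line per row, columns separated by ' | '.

After JOIN books (3 rows):
cities.price | cities.amt | books.amt | books.yr | books.city
7 | 5 | 5 | 90 | DEN
7 | 5 | 5 | 90 | DEN
8 | 40 | 40 | 2 | CHI
After GROUP BY (2 rows):
books.city | sum_amt
DEN | 10
CHI | 40
After ORDER BY (2 rows):
books.city | sum_amt
DEN | 10
CHI | 40

== RESULT ==
books.city | sum_amt
DEN | 10
CHI | 40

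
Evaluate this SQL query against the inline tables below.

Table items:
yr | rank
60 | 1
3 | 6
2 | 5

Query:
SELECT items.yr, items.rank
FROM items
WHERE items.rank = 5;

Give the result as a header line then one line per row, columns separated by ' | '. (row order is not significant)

== RESULT ==
items.yr | items.rank
2 | 5

Derivation:
After WHERE (1 rows):
items.yr | items.rank
2 | 5
After SELECT (1 rows):
items.yr | items.rank
2 | 5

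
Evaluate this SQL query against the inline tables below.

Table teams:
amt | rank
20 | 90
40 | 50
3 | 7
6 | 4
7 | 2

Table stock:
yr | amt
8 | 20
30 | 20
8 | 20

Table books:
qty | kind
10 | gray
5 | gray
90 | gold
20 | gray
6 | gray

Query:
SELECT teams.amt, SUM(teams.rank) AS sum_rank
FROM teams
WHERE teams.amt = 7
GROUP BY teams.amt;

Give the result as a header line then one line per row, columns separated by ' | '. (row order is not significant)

After WHERE (1 rows):
teams.amt | teams.rank
7 | 2
After GROUP BY (1 rows):
teams.amt | sum_rank
7 | 2

== RESULT ==
teams.amt | sum_rank
7 | 2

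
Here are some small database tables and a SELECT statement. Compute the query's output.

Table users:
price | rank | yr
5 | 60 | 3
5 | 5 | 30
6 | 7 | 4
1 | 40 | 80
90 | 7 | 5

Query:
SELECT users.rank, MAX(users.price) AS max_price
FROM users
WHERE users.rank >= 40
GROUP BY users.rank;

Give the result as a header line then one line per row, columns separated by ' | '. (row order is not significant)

After WHERE (2 rows):
users.price | users.rank | users.yr
5 | 60 | 3
1 | 40 | 80
After GROUP BY (2 rows):
users.rank | max_price
60 | 5
40 | 1

== RESULT ==
users.rank | max_price
60 | 5
40 | 1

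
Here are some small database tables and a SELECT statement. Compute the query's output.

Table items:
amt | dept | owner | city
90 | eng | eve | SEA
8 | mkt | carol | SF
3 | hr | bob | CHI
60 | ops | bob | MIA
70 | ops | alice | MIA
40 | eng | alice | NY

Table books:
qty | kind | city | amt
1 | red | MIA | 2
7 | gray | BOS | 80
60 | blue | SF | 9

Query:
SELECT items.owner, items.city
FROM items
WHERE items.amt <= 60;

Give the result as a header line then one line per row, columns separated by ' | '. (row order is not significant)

After WHERE (4 rows):
items.amt | items.dept | items.owner | items.city
8 | mkt | carol | SF
3 | hr | bob | CHI
60 | ops | bob | MIA
40 | eng | alice | NY
After SELECT (4 rows):
items.owner | items.city
carol | SF
bob | CHI
bob | MIA
alice | NY

== RESULT ==
items.owner | items.city
carol | SF
bob | CHI
bob | MIA
alice | NY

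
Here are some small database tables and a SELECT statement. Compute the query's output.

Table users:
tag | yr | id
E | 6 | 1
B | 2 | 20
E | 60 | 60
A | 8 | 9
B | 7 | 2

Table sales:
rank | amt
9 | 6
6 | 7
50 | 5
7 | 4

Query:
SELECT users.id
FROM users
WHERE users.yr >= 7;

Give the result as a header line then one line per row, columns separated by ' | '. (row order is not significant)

After WHERE (3 rows):
users.tag | users.yr | users.id
E | 60 | 60
A | 8 | 9
B | 7 | 2
After SELECT (3 rows):
users.id
60
9
2

== RESULT ==
users.id
60
9
2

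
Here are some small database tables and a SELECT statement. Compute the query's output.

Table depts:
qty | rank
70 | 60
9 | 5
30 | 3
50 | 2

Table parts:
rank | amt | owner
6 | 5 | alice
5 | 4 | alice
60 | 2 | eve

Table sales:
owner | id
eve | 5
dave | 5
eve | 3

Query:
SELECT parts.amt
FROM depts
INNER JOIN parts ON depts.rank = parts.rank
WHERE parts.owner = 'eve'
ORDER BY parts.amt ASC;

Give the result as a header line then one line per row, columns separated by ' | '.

After JOIN parts (2 rows):
depts.qty | depts.rank | parts.rank | parts.amt | parts.owner
70 | 60 | 60 | 2 | eve
9 | 5 | 5 | 4 | alice
After WHERE (1 rows):
depts.qty | depts.rank | parts.rank | parts.amt | parts.owner
70 | 60 | 60 | 2 | eve
After SELECT (1 rows):
parts.amt
2
After ORDER BY (1 rows):
parts.amt
2

== RESULT ==
parts.amt
2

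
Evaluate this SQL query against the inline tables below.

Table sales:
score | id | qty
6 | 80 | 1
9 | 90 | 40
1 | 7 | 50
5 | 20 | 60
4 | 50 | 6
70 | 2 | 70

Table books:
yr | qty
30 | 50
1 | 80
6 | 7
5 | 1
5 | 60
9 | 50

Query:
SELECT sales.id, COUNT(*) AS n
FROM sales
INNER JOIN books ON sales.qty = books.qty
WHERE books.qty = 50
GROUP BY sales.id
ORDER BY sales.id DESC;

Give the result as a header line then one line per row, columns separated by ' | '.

After JOIN books (4 rows):
sales.score | sales.id | sales.qty | books.yr | books.qty
6 | 80 | 1 | 5 | 1
1 | 7 | 50 | 30 | 50
1 | 7 | 50 | 9 | 50
5 | 20 | 60 | 5 | 60
After WHERE (2 rows):
sales.score | sales.id | sales.qty | books.yr | books.qty
1 | 7 | 50 | 30 | 50
1 | 7 | 50 | 9 | 50
After GROUP BY (1 rows):
sales.id | n
7 | 2
After ORDER BY (1 rows):
sales.id | n
7 | 2

== RESULT ==
sales.id | n
7 | 2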